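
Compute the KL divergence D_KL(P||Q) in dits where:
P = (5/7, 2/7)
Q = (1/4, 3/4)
0.2059 dits

KL divergence: D_KL(P||Q) = Σ p(x) log(p(x)/q(x))

Computing term by term:
  x=0: 5/7 × log_10[(5/7)/(1/4)] = 5/7 × 0.4559 = 0.3257
  x=1: 2/7 × log_10[(2/7)/(3/4)] = 2/7 × -0.4191 = -0.1198

D_KL(P||Q) = 0.2059 dits

Note: KL divergence is always non-negative and equals 0 iff P = Q.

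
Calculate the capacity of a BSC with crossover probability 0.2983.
0.1208 bits

For a binary symmetric channel (BSC) with error probability p:
Capacity C = 1 - H(p) bits per symbol

where H(p) = -p log₂(p) - (1-p) log₂(1-p) is the binary entropy function.

H(0.2983) = 0.8792 bits
C = 1 - 0.8792 = 0.1208 bits per symbol

This means we can reliably transmit up to 0.1208 bits of information per channel use.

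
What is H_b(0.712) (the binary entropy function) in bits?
0.8661 bits

The binary entropy function is:
H(p) = -p log(p) - (1-p) log(1-p)

H(0.712) = -0.712 × log_2(0.712) - 0.288 × log_2(0.288)
H(0.712) = 0.8661 bits

Note: Binary entropy is maximized at p=0.5 (H=1 bit) and minimized at p=0 or p=1 (H=0).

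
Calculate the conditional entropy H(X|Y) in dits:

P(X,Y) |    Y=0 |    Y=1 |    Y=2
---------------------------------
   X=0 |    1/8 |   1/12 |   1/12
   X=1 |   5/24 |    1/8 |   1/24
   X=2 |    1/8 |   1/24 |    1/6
0.4433 dits

Using the chain rule: H(X|Y) = H(X,Y) - H(Y)

First, compute H(X,Y) = 0.9052 dits

Marginal P(Y) = (11/24, 1/4, 7/24)
H(Y) = 0.4619 dits

H(X|Y) = H(X,Y) - H(Y) = 0.9052 - 0.4619 = 0.4433 dits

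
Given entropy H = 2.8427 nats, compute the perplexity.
17.1620

Perplexity is e^H (or exp(H) for natural log).

H = 2.8427 nats
Perplexity = e^2.8427 = 17.1620

Interpretation: The model's uncertainty is equivalent to choosing uniformly among 17.2 options.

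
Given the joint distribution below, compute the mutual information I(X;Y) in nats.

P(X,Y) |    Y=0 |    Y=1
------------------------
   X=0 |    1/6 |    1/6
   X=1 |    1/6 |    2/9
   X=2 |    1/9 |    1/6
0.0034 nats

Mutual information: I(X;Y) = H(X) + H(Y) - H(X,Y)

Marginals:
P(X) = (1/3, 7/18, 5/18), H(X) = 1.0893 nats
P(Y) = (4/9, 5/9), H(Y) = 0.6870 nats

Joint entropy: H(X,Y) = 1.7729 nats

I(X;Y) = 1.0893 + 0.6870 - 1.7729 = 0.0034 nats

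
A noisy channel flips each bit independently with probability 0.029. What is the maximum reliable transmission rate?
0.8106 bits

For a binary symmetric channel (BSC) with error probability p:
Capacity C = 1 - H(p) bits per symbol

where H(p) = -p log₂(p) - (1-p) log₂(1-p) is the binary entropy function.

H(0.029) = 0.1894 bits
C = 1 - 0.1894 = 0.8106 bits per symbol

This means we can reliably transmit up to 0.8106 bits of information per channel use.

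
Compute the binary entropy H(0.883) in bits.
0.5207 bits

The binary entropy function is:
H(p) = -p log(p) - (1-p) log(1-p)

H(0.883) = -0.883 × log_2(0.883) - 0.117 × log_2(0.117)
H(0.883) = 0.5207 bits

Note: Binary entropy is maximized at p=0.5 (H=1 bit) and minimized at p=0 or p=1 (H=0).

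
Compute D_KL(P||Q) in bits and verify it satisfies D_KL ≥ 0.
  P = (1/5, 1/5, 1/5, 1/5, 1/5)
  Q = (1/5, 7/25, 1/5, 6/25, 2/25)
0.1147 bits

KL divergence satisfies the Gibbs inequality: D_KL(P||Q) ≥ 0 for all distributions P, Q.

D_KL(P||Q) = Σ p(x) log(p(x)/q(x))
Term by term:
  x=0: 1/5 × log_2[(1/5)/(1/5)] = 0.0000
  x=1: 1/5 × log_2[(1/5)/(7/25)] = -0.0971
  x=2: 1/5 × log_2[(1/5)/(1/5)] = 0.0000
  x=3: 1/5 × log_2[(1/5)/(6/25)] = -0.0526
  x=4: 1/5 × log_2[(1/5)/(2/25)] = 0.2644
D_KL(P||Q) = 0.1147 bits

D_KL(P||Q) = 0.1147 ≥ 0 ✓

This non-negativity is a fundamental property: relative entropy cannot be negative because it measures how different Q is from P.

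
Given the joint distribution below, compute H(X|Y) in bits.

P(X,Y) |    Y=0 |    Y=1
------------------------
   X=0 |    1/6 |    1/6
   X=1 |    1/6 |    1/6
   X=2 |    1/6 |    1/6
1.5850 bits

Using the chain rule: H(X|Y) = H(X,Y) - H(Y)

First, compute H(X,Y) = 2.5850 bits

Marginal P(Y) = (1/2, 1/2)
H(Y) = 1.0000 bits

H(X|Y) = H(X,Y) - H(Y) = 2.5850 - 1.0000 = 1.5850 bits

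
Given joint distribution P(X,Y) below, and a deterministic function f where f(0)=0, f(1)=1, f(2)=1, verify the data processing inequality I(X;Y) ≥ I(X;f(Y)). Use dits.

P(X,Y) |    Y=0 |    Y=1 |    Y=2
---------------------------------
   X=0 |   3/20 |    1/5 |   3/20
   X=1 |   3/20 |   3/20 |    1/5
I(X;Y) = 0.0031, I(X;f(Y)) = 0.0000, inequality holds: 0.0031 ≥ 0.0000

Data Processing Inequality: For any Markov chain X → Y → Z, we have I(X;Y) ≥ I(X;Z).

Here Z = f(Y) is a deterministic function of Y, forming X → Y → Z.

Original I(X;Y) = 0.0031 dits

After applying f:
P(X,Z) where Z=f(Y):
- P(X,Z=0) = P(X,Y=0)
- P(X,Z=1) = P(X,Y=1) + P(X,Y=2)

I(X;Z) = I(X;f(Y)) = 0.0000 dits

Verification: 0.0031 ≥ 0.0000 ✓

Information cannot be created by processing; the function f can only lose information about X.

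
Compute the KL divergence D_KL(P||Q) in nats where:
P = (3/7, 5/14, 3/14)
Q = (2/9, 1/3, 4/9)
0.1498 nats

KL divergence: D_KL(P||Q) = Σ p(x) log(p(x)/q(x))

Computing term by term:
  x=0: 3/7 × log_e[(3/7)/(2/9)] = 3/7 × 0.6568 = 0.2815
  x=1: 5/14 × log_e[(5/14)/(1/3)] = 5/14 × 0.0690 = 0.0246
  x=2: 3/14 × log_e[(3/14)/(4/9)] = 3/14 × -0.7295 = -0.1563

D_KL(P||Q) = 0.1498 nats

Note: KL divergence is always non-negative and equals 0 iff P = Q.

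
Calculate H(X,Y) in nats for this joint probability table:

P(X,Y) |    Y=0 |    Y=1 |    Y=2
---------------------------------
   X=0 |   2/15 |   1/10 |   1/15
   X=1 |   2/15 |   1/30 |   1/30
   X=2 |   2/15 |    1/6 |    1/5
2.0640 nats

Joint entropy is H(X,Y) = -Σ_{x,y} p(x,y) log p(x,y).

Summing over all non-zero entries:
H(X,Y) = -[2/15·log_e(2/15) + 1/10·log_e(1/10) + 1/15·log_e(1/15) + 2/15·log_e(2/15) + 1/30·log_e(1/30) + 1/30·log_e(1/30) + 2/15·log_e(2/15) + 1/6·log_e(1/6) + 1/5·log_e(1/5)]
H(X,Y) = 2.0640 nats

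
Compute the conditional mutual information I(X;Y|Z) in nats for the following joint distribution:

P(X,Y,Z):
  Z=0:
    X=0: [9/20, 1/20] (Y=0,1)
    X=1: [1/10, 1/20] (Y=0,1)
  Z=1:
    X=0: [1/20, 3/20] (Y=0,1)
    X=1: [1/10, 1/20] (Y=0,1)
0.0521 nats

Conditional mutual information: I(X;Y|Z) = H(X|Z) + H(Y|Z) - H(X,Y|Z)

H(Z) = 0.6474
H(X,Z) = 1.2376 → H(X|Z) = 0.5902
H(Y,Z) = 1.1655 → H(Y|Z) = 0.5181
H(X,Y,Z) = 1.7036 → H(X,Y|Z) = 1.0561

I(X;Y|Z) = 0.5902 + 0.5181 - 1.0561 = 0.0521 nats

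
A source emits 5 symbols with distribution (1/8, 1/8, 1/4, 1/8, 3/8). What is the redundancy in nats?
0.1153 nats

Redundancy measures how far a source is from maximum entropy:
R = H_max - H(X)

Maximum entropy for 5 symbols: H_max = log_e(5) = 1.6094 nats
Actual entropy: H(X) = 1.4942 nats
Redundancy: R = 1.6094 - 1.4942 = 0.1153 nats

This redundancy represents potential for compression: the source could be compressed by 0.1153 nats per symbol.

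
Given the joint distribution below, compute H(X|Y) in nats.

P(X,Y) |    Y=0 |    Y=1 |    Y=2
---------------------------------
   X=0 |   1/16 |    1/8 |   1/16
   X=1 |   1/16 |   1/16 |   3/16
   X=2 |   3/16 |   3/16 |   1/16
0.9732 nats

Using the chain rule: H(X|Y) = H(X,Y) - H(Y)

First, compute H(X,Y) = 2.0680 nats

Marginal P(Y) = (5/16, 3/8, 5/16)
H(Y) = 1.0948 nats

H(X|Y) = H(X,Y) - H(Y) = 2.0680 - 1.0948 = 0.9732 nats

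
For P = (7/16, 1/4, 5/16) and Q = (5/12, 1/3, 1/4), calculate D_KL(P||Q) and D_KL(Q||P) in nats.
D_KL(P||Q) = 0.0192, D_KL(Q||P) = 0.0198

KL divergence is not symmetric: D_KL(P||Q) ≠ D_KL(Q||P) in general.

D_KL(P||Q) = 0.0192 nats
D_KL(Q||P) = 0.0198 nats

No, they are not equal!

This asymmetry is why KL divergence is not a true distance metric.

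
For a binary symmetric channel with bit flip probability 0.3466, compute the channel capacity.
0.0690 bits

For a binary symmetric channel (BSC) with error probability p:
Capacity C = 1 - H(p) bits per symbol

where H(p) = -p log₂(p) - (1-p) log₂(1-p) is the binary entropy function.

H(0.3466) = 0.9310 bits
C = 1 - 0.9310 = 0.0690 bits per symbol

This means we can reliably transmit up to 0.0690 bits of information per channel use.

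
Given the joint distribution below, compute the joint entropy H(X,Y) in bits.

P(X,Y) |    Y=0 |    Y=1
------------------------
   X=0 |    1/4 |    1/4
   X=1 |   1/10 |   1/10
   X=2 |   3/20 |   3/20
2.4855 bits

Joint entropy is H(X,Y) = -Σ_{x,y} p(x,y) log p(x,y).

Summing over all non-zero entries:
H(X,Y) = -[1/4·log_2(1/4) + 1/4·log_2(1/4) + 1/10·log_2(1/10) + 1/10·log_2(1/10) + 3/20·log_2(3/20) + 3/20·log_2(3/20)]
H(X,Y) = 2.4855 bits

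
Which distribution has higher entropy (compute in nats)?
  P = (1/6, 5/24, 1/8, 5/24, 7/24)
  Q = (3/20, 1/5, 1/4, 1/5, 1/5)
Q

Computing entropies in nats:
H(P) = 1.5715
H(Q) = 1.5968

Distribution Q has higher entropy.

Intuition: The distribution closer to uniform (more spread out) has higher entropy.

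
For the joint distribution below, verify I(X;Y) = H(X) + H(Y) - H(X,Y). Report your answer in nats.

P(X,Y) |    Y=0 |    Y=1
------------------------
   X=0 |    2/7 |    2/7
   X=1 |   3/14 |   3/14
I(X;Y) = 0.0000 nats

Mutual information has multiple equivalent forms:
- I(X;Y) = H(X) - H(X|Y)
- I(X;Y) = H(Y) - H(Y|X)
- I(X;Y) = H(X) + H(Y) - H(X,Y)

Computing all quantities:
H(X) = 0.6829, H(Y) = 0.6931, H(X,Y) = 1.3761
H(X|Y) = 0.6829, H(Y|X) = 0.6931

Verification:
H(X) - H(X|Y) = 0.6829 - 0.6829 = 0.0000
H(Y) - H(Y|X) = 0.6931 - 0.6931 = 0.0000
H(X) + H(Y) - H(X,Y) = 0.6829 + 0.6931 - 1.3761 = 0.0000

All forms give I(X;Y) = 0.0000 nats. ✓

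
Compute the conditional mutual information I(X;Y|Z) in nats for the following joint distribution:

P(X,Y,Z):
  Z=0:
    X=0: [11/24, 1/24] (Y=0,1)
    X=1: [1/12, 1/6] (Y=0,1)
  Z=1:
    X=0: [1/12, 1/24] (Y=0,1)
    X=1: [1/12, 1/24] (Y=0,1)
0.1406 nats

Conditional mutual information: I(X;Y|Z) = H(X|Z) + H(Y|Z) - H(X,Y|Z)

H(Z) = 0.5623
H(X,Z) = 1.2130 → H(X|Z) = 0.6507
H(Y,Z) = 1.1646 → H(Y|Z) = 0.6023
H(X,Y,Z) = 1.6747 → H(X,Y|Z) = 1.1123

I(X;Y|Z) = 0.6507 + 0.6023 - 1.1123 = 0.1406 nats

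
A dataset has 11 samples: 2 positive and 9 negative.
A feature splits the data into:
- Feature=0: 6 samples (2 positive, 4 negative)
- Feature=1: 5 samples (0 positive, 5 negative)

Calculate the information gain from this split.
0.1831 bits

Information Gain = H(Y) - H(Y|Feature)

Before split:
P(positive) = 2/11 = 0.1818
H(Y) = 0.6840 bits

After split:
Feature=0: H = 0.9183 bits (weight = 6/11)
Feature=1: H = 0.0000 bits (weight = 5/11)
H(Y|Feature) = (6/11)×0.9183 + (5/11)×0.0000 = 0.5009 bits

Information Gain = 0.6840 - 0.5009 = 0.1831 bits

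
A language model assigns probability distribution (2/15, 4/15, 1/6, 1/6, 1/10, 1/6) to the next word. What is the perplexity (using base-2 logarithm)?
5.7389

Perplexity is 2^H (or exp(H) for natural log).

First, H = -Σ p log p = 2.5208 bits
Perplexity = 2^2.5208 = 5.7389

Interpretation: The model's uncertainty is equivalent to choosing uniformly among 5.7 options.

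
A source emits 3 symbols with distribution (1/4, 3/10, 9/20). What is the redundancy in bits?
0.0455 bits

Redundancy measures how far a source is from maximum entropy:
R = H_max - H(X)

Maximum entropy for 3 symbols: H_max = log_2(3) = 1.5850 bits
Actual entropy: H(X) = 1.5395 bits
Redundancy: R = 1.5850 - 1.5395 = 0.0455 bits

This redundancy represents potential for compression: the source could be compressed by 0.0455 bits per symbol.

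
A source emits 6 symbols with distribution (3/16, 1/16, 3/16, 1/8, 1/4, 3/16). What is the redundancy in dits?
0.0306 dits

Redundancy measures how far a source is from maximum entropy:
R = H_max - H(X)

Maximum entropy for 6 symbols: H_max = log_10(6) = 0.7782 dits
Actual entropy: H(X) = 0.7476 dits
Redundancy: R = 0.7782 - 0.7476 = 0.0306 dits

This redundancy represents potential for compression: the source could be compressed by 0.0306 dits per symbol.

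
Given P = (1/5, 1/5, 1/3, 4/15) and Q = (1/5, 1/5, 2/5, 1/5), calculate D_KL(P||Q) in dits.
0.0069 dits

KL divergence: D_KL(P||Q) = Σ p(x) log(p(x)/q(x))

Computing term by term:
  x=0: 1/5 × log_10[(1/5)/(1/5)] = 1/5 × 0.0000 = 0.0000
  x=1: 1/5 × log_10[(1/5)/(1/5)] = 1/5 × 0.0000 = 0.0000
  x=2: 1/3 × log_10[(1/3)/(2/5)] = 1/3 × -0.0792 = -0.0264
  x=3: 4/15 × log_10[(4/15)/(1/5)] = 4/15 × 0.1249 = 0.0333

D_KL(P||Q) = 0.0069 dits

Note: KL divergence is always non-negative and equals 0 iff P = Q.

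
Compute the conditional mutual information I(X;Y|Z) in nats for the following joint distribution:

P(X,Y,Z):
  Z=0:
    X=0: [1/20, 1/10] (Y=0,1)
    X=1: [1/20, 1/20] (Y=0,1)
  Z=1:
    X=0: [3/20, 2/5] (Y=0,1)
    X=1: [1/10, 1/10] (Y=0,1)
0.0199 nats

Conditional mutual information: I(X;Y|Z) = H(X|Z) + H(Y|Z) - H(X,Y|Z)

H(Z) = 0.5623
H(X,Z) = 1.1655 → H(X|Z) = 0.6032
H(Y,Z) = 1.2080 → H(Y|Z) = 0.6456
H(X,Y,Z) = 1.7912 → H(X,Y|Z) = 1.2289

I(X;Y|Z) = 0.6032 + 0.6456 - 1.2289 = 0.0199 nats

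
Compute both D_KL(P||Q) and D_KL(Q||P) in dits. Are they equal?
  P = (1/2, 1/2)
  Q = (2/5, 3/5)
D_KL(P||Q) = 0.0089, D_KL(Q||P) = 0.0087

KL divergence is not symmetric: D_KL(P||Q) ≠ D_KL(Q||P) in general.

D_KL(P||Q) = 0.0089 dits
D_KL(Q||P) = 0.0087 dits

No, they are not equal!

This asymmetry is why KL divergence is not a true distance metric.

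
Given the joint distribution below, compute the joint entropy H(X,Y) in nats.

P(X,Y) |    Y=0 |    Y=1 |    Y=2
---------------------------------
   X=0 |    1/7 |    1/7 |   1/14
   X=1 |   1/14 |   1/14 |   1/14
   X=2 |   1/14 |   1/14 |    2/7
2.0449 nats

Joint entropy is H(X,Y) = -Σ_{x,y} p(x,y) log p(x,y).

Summing over all non-zero entries:
H(X,Y) = -[1/7·log_e(1/7) + 1/7·log_e(1/7) + 1/14·log_e(1/14) + 1/14·log_e(1/14) + 1/14·log_e(1/14) + 1/14·log_e(1/14) + 1/14·log_e(1/14) + 1/14·log_e(1/14) + 2/7·log_e(2/7)]
H(X,Y) = 2.0449 nats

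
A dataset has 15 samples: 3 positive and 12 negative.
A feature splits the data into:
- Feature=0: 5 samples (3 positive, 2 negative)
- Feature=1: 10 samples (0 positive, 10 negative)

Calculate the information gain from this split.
0.3983 bits

Information Gain = H(Y) - H(Y|Feature)

Before split:
P(positive) = 3/15 = 0.2000
H(Y) = 0.7219 bits

After split:
Feature=0: H = 0.9710 bits (weight = 5/15)
Feature=1: H = 0.0000 bits (weight = 10/15)
H(Y|Feature) = (5/15)×0.9710 + (10/15)×0.0000 = 0.3237 bits

Information Gain = 0.7219 - 0.3237 = 0.3983 bits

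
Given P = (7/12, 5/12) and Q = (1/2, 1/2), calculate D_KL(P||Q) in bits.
0.0201 bits

KL divergence: D_KL(P||Q) = Σ p(x) log(p(x)/q(x))

Computing term by term:
  x=0: 7/12 × log_2[(7/12)/(1/2)] = 7/12 × 0.2224 = 0.1297
  x=1: 5/12 × log_2[(5/12)/(1/2)] = 5/12 × -0.2630 = -0.1096

D_KL(P||Q) = 0.0201 bits

Note: KL divergence is always non-negative and equals 0 iff P = Q.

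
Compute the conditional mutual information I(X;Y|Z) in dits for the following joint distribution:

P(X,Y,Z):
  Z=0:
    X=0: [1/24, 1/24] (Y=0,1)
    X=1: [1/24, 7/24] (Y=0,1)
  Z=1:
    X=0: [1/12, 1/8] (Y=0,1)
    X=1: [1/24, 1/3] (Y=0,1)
0.0248 dits

Conditional mutual information: I(X;Y|Z) = H(X|Z) + H(Y|Z) - H(X,Y|Z)

H(Z) = 0.2950
H(X,Z) = 0.5506 → H(X|Z) = 0.2557
H(Y,Z) = 0.5172 → H(Y|Z) = 0.2222
H(X,Y,Z) = 0.7480 → H(X,Y|Z) = 0.4530

I(X;Y|Z) = 0.2557 + 0.2222 - 0.4530 = 0.0248 dits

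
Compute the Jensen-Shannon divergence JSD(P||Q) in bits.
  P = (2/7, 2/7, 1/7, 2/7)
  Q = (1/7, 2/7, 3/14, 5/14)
0.0256 bits

Jensen-Shannon divergence is:
JSD(P||Q) = 0.5 × D_KL(P||M) + 0.5 × D_KL(Q||M)
where M = 0.5 × (P + Q) is the mixture distribution.

M = 0.5 × (2/7, 2/7, 1/7, 2/7) + 0.5 × (1/7, 2/7, 3/14, 5/14) = (3/14, 2/7, 5/28, 9/28)

D_KL(P||M) = 0.0240 bits
D_KL(Q||M) = 0.0271 bits

JSD(P||Q) = 0.5 × 0.0240 + 0.5 × 0.0271 = 0.0256 bits

Unlike KL divergence, JSD is symmetric and bounded: 0 ≤ JSD ≤ log(2).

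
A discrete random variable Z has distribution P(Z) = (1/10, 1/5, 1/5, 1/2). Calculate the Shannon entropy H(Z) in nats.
1.2206 nats

Shannon entropy is H(X) = -Σ p(x) log p(x).

For P = (1/10, 1/5, 1/5, 1/2):
H = -1/10 × log_e(1/10) -1/5 × log_e(1/5) -1/5 × log_e(1/5) -1/2 × log_e(1/2)
H = 1.2206 nats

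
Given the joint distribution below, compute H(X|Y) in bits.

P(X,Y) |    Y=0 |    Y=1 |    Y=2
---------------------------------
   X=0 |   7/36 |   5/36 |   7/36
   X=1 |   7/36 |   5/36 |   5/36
0.9933 bits

Using the chain rule: H(X|Y) = H(X,Y) - H(Y)

First, compute H(X,Y) = 2.5648 bits

Marginal P(Y) = (7/18, 5/18, 1/3)
H(Y) = 1.5715 bits

H(X|Y) = H(X,Y) - H(Y) = 2.5648 - 1.5715 = 0.9933 bits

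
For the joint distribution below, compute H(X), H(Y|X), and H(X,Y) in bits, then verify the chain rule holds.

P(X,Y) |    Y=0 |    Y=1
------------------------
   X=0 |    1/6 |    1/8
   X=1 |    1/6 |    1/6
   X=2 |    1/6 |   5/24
H(X,Y) = 2.5698, H(X) = 1.5774, H(Y|X) = 0.9923 (all in bits)

Chain rule: H(X,Y) = H(X) + H(Y|X)

Left side — joint entropy directly:
H(X,Y) = -Σ p(x,y) log p(x,y) = 2.5698 bits

Right side — compute H(Y|X) from the conditional distributions:
P(X) = (7/24, 1/3, 3/8), so H(X) = 1.5774 bits
H(Y|X) = Σ_x P(X=x) · H(Y|X=x):
  P(Y|X=0) = (4/7, 3/7), H(Y|X=0) = 0.9852, weight P(X=0) = 7/24
  P(Y|X=1) = (1/2, 1/2), H(Y|X=1) = 1.0000, weight P(X=1) = 1/3
  P(Y|X=2) = (4/9, 5/9), H(Y|X=2) = 0.9911, weight P(X=2) = 3/8
H(Y|X) = 0.9923 bits

H(X) + H(Y|X) = 1.5774 + 0.9923 = 2.5698 bits

Both sides equal 2.5698 bits. ✓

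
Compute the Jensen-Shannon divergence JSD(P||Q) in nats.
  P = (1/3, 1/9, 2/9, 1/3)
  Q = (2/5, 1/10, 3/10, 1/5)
0.0130 nats

Jensen-Shannon divergence is:
JSD(P||Q) = 0.5 × D_KL(P||M) + 0.5 × D_KL(Q||M)
where M = 0.5 × (P + Q) is the mixture distribution.

M = 0.5 × (1/3, 1/9, 2/9, 1/3) + 0.5 × (2/5, 1/10, 3/10, 1/5) = (11/30, 0.105556, 0.261111, 4/15)

D_KL(P||M) = 0.0125 nats
D_KL(Q||M) = 0.0135 nats

JSD(P||Q) = 0.5 × 0.0125 + 0.5 × 0.0135 = 0.0130 nats

Unlike KL divergence, JSD is symmetric and bounded: 0 ≤ JSD ≤ log(2).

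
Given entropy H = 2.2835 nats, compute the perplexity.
9.8110

Perplexity is e^H (or exp(H) for natural log).

H = 2.2835 nats
Perplexity = e^2.2835 = 9.8110

Interpretation: The model's uncertainty is equivalent to choosing uniformly among 9.8 options.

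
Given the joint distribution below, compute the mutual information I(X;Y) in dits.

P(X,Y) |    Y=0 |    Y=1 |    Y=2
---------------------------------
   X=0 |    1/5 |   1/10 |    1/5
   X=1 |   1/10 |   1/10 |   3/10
0.0118 dits

Mutual information: I(X;Y) = H(X) + H(Y) - H(X,Y)

Marginals:
P(X) = (1/2, 1/2), H(X) = 0.3010 dits
P(Y) = (3/10, 1/5, 1/2), H(Y) = 0.4472 dits

Joint entropy: H(X,Y) = 0.7365 dits

I(X;Y) = 0.3010 + 0.4472 - 0.7365 = 0.0118 dits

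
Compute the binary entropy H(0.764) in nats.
0.5464 nats

The binary entropy function is:
H(p) = -p log(p) - (1-p) log(1-p)

H(0.764) = -0.764 × log_e(0.764) - 0.236 × log_e(0.236)
H(0.764) = 0.5464 nats

Note: Binary entropy is maximized at p=0.5 (H=1 bit) and minimized at p=0 or p=1 (H=0).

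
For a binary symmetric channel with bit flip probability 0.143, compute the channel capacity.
0.4080 bits

For a binary symmetric channel (BSC) with error probability p:
Capacity C = 1 - H(p) bits per symbol

where H(p) = -p log₂(p) - (1-p) log₂(1-p) is the binary entropy function.

H(0.143) = 0.5920 bits
C = 1 - 0.5920 = 0.4080 bits per symbol

This means we can reliably transmit up to 0.4080 bits of information per channel use.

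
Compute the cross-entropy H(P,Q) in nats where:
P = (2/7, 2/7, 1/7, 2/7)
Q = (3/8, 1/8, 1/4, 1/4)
1.4685 nats

Cross-entropy: H(P,Q) = -Σ p(x) log q(x)

Alternatively: H(P,Q) = H(P) + D_KL(P||Q)
H(P) = 1.3518 nats
D_KL(P||Q) = 0.1167 nats

H(P,Q) = 1.3518 + 0.1167 = 1.4685 nats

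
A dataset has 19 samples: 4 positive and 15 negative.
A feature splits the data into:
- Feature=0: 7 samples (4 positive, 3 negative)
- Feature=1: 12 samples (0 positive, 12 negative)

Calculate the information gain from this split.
0.3795 bits

Information Gain = H(Y) - H(Y|Feature)

Before split:
P(positive) = 4/19 = 0.2105
H(Y) = 0.7425 bits

After split:
Feature=0: H = 0.9852 bits (weight = 7/19)
Feature=1: H = 0.0000 bits (weight = 12/19)
H(Y|Feature) = (7/19)×0.9852 + (12/19)×0.0000 = 0.3630 bits

Information Gain = 0.7425 - 0.3630 = 0.3795 bits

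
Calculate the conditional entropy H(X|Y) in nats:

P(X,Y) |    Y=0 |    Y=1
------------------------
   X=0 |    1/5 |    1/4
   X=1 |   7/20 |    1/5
0.6696 nats

Using the chain rule: H(X|Y) = H(X,Y) - H(Y)

First, compute H(X,Y) = 1.3578 nats

Marginal P(Y) = (11/20, 9/20)
H(Y) = 0.6881 nats

H(X|Y) = H(X,Y) - H(Y) = 1.3578 - 0.6881 = 0.6696 nats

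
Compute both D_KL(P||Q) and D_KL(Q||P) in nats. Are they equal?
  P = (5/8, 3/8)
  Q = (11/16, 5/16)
D_KL(P||Q) = 0.0088, D_KL(Q||P) = 0.0086

KL divergence is not symmetric: D_KL(P||Q) ≠ D_KL(Q||P) in general.

D_KL(P||Q) = 0.0088 nats
D_KL(Q||P) = 0.0086 nats

No, they are not equal!

This asymmetry is why KL divergence is not a true distance metric.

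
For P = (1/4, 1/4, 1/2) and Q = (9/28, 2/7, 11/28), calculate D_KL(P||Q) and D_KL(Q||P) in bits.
D_KL(P||Q) = 0.0352, D_KL(Q||P) = 0.0349

KL divergence is not symmetric: D_KL(P||Q) ≠ D_KL(Q||P) in general.

D_KL(P||Q) = 0.0352 bits
D_KL(Q||P) = 0.0349 bits

No, they are not equal!

This asymmetry is why KL divergence is not a true distance metric.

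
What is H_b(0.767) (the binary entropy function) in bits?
0.7832 bits

The binary entropy function is:
H(p) = -p log(p) - (1-p) log(1-p)

H(0.767) = -0.767 × log_2(0.767) - 0.233 × log_2(0.233)
H(0.767) = 0.7832 bits

Note: Binary entropy is maximized at p=0.5 (H=1 bit) and minimized at p=0 or p=1 (H=0).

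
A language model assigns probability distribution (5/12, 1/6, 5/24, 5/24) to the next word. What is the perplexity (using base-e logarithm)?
3.7322

Perplexity is e^H (or exp(H) for natural log).

First, H = -Σ p log p = 1.3170 nats
Perplexity = e^1.3170 = 3.7322

Interpretation: The model's uncertainty is equivalent to choosing uniformly among 3.7 options.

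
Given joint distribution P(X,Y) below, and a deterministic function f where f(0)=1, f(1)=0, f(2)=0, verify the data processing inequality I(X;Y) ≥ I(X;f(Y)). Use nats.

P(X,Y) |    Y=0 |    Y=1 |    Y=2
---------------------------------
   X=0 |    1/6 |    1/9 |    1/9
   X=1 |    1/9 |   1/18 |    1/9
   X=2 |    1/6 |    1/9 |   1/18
I(X;Y) = 0.0223, I(X;f(Y)) = 0.0034, inequality holds: 0.0223 ≥ 0.0034

Data Processing Inequality: For any Markov chain X → Y → Z, we have I(X;Y) ≥ I(X;Z).

Here Z = f(Y) is a deterministic function of Y, forming X → Y → Z.

Original I(X;Y) = 0.0223 nats

After applying f:
P(X,Z) where Z=f(Y):
- P(X,Z=0) = P(X,Y=1) + P(X,Y=2)
- P(X,Z=1) = P(X,Y=0)

I(X;Z) = I(X;f(Y)) = 0.0034 nats

Verification: 0.0223 ≥ 0.0034 ✓

Information cannot be created by processing; the function f can only lose information about X.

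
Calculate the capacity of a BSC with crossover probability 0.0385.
0.7646 bits

For a binary symmetric channel (BSC) with error probability p:
Capacity C = 1 - H(p) bits per symbol

where H(p) = -p log₂(p) - (1-p) log₂(1-p) is the binary entropy function.

H(0.0385) = 0.2354 bits
C = 1 - 0.2354 = 0.7646 bits per symbol

This means we can reliably transmit up to 0.7646 bits of information per channel use.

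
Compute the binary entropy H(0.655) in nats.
0.6443 nats

The binary entropy function is:
H(p) = -p log(p) - (1-p) log(1-p)

H(0.655) = -0.655 × log_e(0.655) - 0.345 × log_e(0.345)
H(0.655) = 0.6443 nats

Note: Binary entropy is maximized at p=0.5 (H=1 bit) and minimized at p=0 or p=1 (H=0).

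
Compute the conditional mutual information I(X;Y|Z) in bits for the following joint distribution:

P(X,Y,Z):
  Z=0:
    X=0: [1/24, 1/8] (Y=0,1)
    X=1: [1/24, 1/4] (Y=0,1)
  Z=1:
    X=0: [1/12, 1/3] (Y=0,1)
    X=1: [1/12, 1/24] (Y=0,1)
0.0725 bits

Conditional mutual information: I(X;Y|Z) = H(X|Z) + H(Y|Z) - H(X,Y|Z)

H(Z) = 0.9950
H(X,Z) = 1.8506 → H(X|Z) = 0.8556
H(Y,Z) = 1.7909 → H(Y|Z) = 0.7959
H(X,Y,Z) = 2.5739 → H(X,Y|Z) = 1.5790

I(X;Y|Z) = 0.8556 + 0.7959 - 1.5790 = 0.0725 bits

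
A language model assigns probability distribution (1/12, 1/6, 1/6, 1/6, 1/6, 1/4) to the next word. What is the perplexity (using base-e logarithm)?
5.7440

Perplexity is e^H (or exp(H) for natural log).

First, H = -Σ p log p = 1.7482 nats
Perplexity = e^1.7482 = 5.7440

Interpretation: The model's uncertainty is equivalent to choosing uniformly among 5.7 options.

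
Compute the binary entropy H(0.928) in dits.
0.1124 dits

The binary entropy function is:
H(p) = -p log(p) - (1-p) log(1-p)

H(0.928) = -0.928 × log_10(0.928) - 0.072 × log_10(0.072)
H(0.928) = 0.1124 dits

Note: Binary entropy is maximized at p=0.5 (H=1 bit) and minimized at p=0 or p=1 (H=0).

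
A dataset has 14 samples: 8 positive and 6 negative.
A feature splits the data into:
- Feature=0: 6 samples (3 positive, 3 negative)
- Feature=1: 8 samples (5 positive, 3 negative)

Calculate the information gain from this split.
0.0113 bits

Information Gain = H(Y) - H(Y|Feature)

Before split:
P(positive) = 8/14 = 0.5714
H(Y) = 0.9852 bits

After split:
Feature=0: H = 1.0000 bits (weight = 6/14)
Feature=1: H = 0.9544 bits (weight = 8/14)
H(Y|Feature) = (6/14)×1.0000 + (8/14)×0.9544 = 0.9740 bits

Information Gain = 0.9852 - 0.9740 = 0.0113 bits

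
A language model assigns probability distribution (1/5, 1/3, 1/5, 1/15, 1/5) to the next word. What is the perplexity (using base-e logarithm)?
4.5376

Perplexity is e^H (or exp(H) for natural log).

First, H = -Σ p log p = 1.5124 nats
Perplexity = e^1.5124 = 4.5376

Interpretation: The model's uncertainty is equivalent to choosing uniformly among 4.5 options.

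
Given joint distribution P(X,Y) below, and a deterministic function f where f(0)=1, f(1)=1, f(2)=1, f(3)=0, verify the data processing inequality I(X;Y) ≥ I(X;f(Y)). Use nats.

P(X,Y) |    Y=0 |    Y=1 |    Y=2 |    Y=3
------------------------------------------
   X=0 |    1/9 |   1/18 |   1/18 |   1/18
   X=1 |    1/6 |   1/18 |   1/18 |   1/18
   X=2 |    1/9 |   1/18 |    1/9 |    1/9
I(X;Y) = 0.0245, I(X;f(Y)) = 0.0079, inequality holds: 0.0245 ≥ 0.0079

Data Processing Inequality: For any Markov chain X → Y → Z, we have I(X;Y) ≥ I(X;Z).

Here Z = f(Y) is a deterministic function of Y, forming X → Y → Z.

Original I(X;Y) = 0.0245 nats

After applying f:
P(X,Z) where Z=f(Y):
- P(X,Z=0) = P(X,Y=3)
- P(X,Z=1) = P(X,Y=0) + P(X,Y=1) + P(X,Y=2)

I(X;Z) = I(X;f(Y)) = 0.0079 nats

Verification: 0.0245 ≥ 0.0079 ✓

Information cannot be created by processing; the function f can only lose information about X.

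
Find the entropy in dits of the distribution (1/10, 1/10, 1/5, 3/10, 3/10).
0.6535 dits

Shannon entropy is H(X) = -Σ p(x) log p(x).

For P = (1/10, 1/10, 1/5, 3/10, 3/10):
H = -1/10 × log_10(1/10) -1/10 × log_10(1/10) -1/5 × log_10(1/5) -3/10 × log_10(3/10) -3/10 × log_10(3/10)
H = 0.6535 dits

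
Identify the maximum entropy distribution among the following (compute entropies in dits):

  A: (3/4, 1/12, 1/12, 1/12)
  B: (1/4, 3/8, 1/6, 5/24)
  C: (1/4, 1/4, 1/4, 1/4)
C

For a discrete distribution over n outcomes, entropy is maximized by the uniform distribution.

Computing entropies:
H(A) = 0.3635 dits
H(B) = 0.5819 dits
H(C) = 0.6021 dits

The uniform distribution (where all probabilities equal 1/4) achieves the maximum entropy of log_10(4) = 0.6021 dits.

Distribution C has the highest entropy.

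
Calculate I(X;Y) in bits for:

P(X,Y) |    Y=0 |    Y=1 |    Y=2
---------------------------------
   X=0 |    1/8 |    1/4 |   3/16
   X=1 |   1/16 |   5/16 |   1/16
0.0562 bits

Mutual information: I(X;Y) = H(X) + H(Y) - H(X,Y)

Marginals:
P(X) = (9/16, 7/16), H(X) = 0.9887 bits
P(Y) = (3/16, 9/16, 1/4), H(Y) = 1.4197 bits

Joint entropy: H(X,Y) = 2.3522 bits

I(X;Y) = 0.9887 + 1.4197 - 2.3522 = 0.0562 bits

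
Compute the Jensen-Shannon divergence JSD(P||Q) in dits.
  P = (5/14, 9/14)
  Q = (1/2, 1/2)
0.0045 dits

Jensen-Shannon divergence is:
JSD(P||Q) = 0.5 × D_KL(P||M) + 0.5 × D_KL(Q||M)
where M = 0.5 × (P + Q) is the mixture distribution.

M = 0.5 × (5/14, 9/14) + 0.5 × (1/2, 1/2) = (3/7, 4/7)

D_KL(P||M) = 0.0046 dits
D_KL(Q||M) = 0.0045 dits

JSD(P||Q) = 0.5 × 0.0046 + 0.5 × 0.0045 = 0.0045 dits

Unlike KL divergence, JSD is symmetric and bounded: 0 ≤ JSD ≤ log(2).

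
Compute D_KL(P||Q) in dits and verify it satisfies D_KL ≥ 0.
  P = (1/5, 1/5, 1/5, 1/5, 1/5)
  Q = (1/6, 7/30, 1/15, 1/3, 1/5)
0.0535 dits

KL divergence satisfies the Gibbs inequality: D_KL(P||Q) ≥ 0 for all distributions P, Q.

D_KL(P||Q) = Σ p(x) log(p(x)/q(x))
Term by term:
  x=0: 1/5 × log_10[(1/5)/(1/6)] = 0.0158
  x=1: 1/5 × log_10[(1/5)/(7/30)] = -0.0134
  x=2: 1/5 × log_10[(1/5)/(1/15)] = 0.0954
  x=3: 1/5 × log_10[(1/5)/(1/3)] = -0.0444
  x=4: 1/5 × log_10[(1/5)/(1/5)] = 0.0000
D_KL(P||Q) = 0.0535 dits

D_KL(P||Q) = 0.0535 ≥ 0 ✓

This non-negativity is a fundamental property: relative entropy cannot be negative because it measures how different Q is from P.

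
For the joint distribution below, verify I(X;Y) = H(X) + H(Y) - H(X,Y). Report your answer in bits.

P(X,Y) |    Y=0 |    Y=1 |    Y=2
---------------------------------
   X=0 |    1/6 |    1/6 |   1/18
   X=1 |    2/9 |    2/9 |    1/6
I(X;Y) = 0.0175 bits

Mutual information has multiple equivalent forms:
- I(X;Y) = H(X) - H(X|Y)
- I(X;Y) = H(Y) - H(Y|X)
- I(X;Y) = H(X) + H(Y) - H(X,Y)

Computing all quantities:
H(X) = 0.9641, H(Y) = 1.5420, H(X,Y) = 2.4886
H(X|Y) = 0.9466, H(Y|X) = 1.5245

Verification:
H(X) - H(X|Y) = 0.9641 - 0.9466 = 0.0175
H(Y) - H(Y|X) = 1.5420 - 1.5245 = 0.0175
H(X) + H(Y) - H(X,Y) = 0.9641 + 1.5420 - 2.4886 = 0.0175

All forms give I(X;Y) = 0.0175 bits. ✓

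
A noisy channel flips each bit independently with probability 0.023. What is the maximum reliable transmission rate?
0.8420 bits

For a binary symmetric channel (BSC) with error probability p:
Capacity C = 1 - H(p) bits per symbol

where H(p) = -p log₂(p) - (1-p) log₂(1-p) is the binary entropy function.

H(0.023) = 0.1580 bits
C = 1 - 0.1580 = 0.8420 bits per symbol

This means we can reliably transmit up to 0.8420 bits of information per channel use.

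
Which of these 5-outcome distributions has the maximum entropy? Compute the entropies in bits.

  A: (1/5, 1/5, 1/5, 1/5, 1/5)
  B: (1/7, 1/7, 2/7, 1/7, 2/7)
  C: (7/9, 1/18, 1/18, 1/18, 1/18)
A

For a discrete distribution over n outcomes, entropy is maximized by the uniform distribution.

Computing entropies:
H(A) = 2.3219 bits
H(B) = 2.2359 bits
H(C) = 1.2086 bits

The uniform distribution (where all probabilities equal 1/5) achieves the maximum entropy of log_2(5) = 2.3219 bits.

Distribution A has the highest entropy.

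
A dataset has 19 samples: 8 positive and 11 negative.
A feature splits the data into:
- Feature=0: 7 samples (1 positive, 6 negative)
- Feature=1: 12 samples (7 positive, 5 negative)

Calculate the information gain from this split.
0.1451 bits

Information Gain = H(Y) - H(Y|Feature)

Before split:
P(positive) = 8/19 = 0.4211
H(Y) = 0.9819 bits

After split:
Feature=0: H = 0.5917 bits (weight = 7/19)
Feature=1: H = 0.9799 bits (weight = 12/19)
H(Y|Feature) = (7/19)×0.5917 + (12/19)×0.9799 = 0.8368 bits

Information Gain = 0.9819 - 0.8368 = 0.1451 bits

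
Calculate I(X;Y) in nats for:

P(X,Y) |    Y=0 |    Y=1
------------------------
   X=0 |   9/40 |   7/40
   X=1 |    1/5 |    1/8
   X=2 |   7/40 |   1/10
0.0021 nats

Mutual information: I(X;Y) = H(X) + H(Y) - H(X,Y)

Marginals:
P(X) = (2/5, 13/40, 11/40), H(X) = 1.0868 nats
P(Y) = (3/5, 2/5), H(Y) = 0.6730 nats

Joint entropy: H(X,Y) = 1.7577 nats

I(X;Y) = 1.0868 + 0.6730 - 1.7577 = 0.0021 nats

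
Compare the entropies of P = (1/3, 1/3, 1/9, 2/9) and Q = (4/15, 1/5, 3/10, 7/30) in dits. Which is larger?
Q

Computing entropies in dits:
H(P) = 0.5693
H(Q) = 0.5972

Distribution Q has higher entropy.

Intuition: The distribution closer to uniform (more spread out) has higher entropy.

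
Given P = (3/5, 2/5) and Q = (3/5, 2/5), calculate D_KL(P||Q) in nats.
0.0000 nats

KL divergence: D_KL(P||Q) = Σ p(x) log(p(x)/q(x))

Computing term by term:
  x=0: 3/5 × log_e[(3/5)/(3/5)] = 3/5 × 0.0000 = 0.0000
  x=1: 2/5 × log_e[(2/5)/(2/5)] = 2/5 × 0.0000 = 0.0000

D_KL(P||Q) = 0.0000 nats

Note: KL divergence is always non-negative and equals 0 iff P = Q.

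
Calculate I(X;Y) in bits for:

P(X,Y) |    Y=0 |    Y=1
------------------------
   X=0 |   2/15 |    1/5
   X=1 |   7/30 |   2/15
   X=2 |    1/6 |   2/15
0.0291 bits

Mutual information: I(X;Y) = H(X) + H(Y) - H(X,Y)

Marginals:
P(X) = (1/3, 11/30, 3/10), H(X) = 1.5801 bits
P(Y) = (8/15, 7/15), H(Y) = 0.9968 bits

Joint entropy: H(X,Y) = 2.5479 bits

I(X;Y) = 1.5801 + 0.9968 - 2.5479 = 0.0291 bits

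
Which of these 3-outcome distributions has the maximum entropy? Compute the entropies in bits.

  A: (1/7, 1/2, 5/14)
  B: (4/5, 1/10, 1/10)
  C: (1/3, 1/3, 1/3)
C

For a discrete distribution over n outcomes, entropy is maximized by the uniform distribution.

Computing entropies:
H(A) = 1.4316 bits
H(B) = 0.9219 bits
H(C) = 1.5850 bits

The uniform distribution (where all probabilities equal 1/3) achieves the maximum entropy of log_2(3) = 1.5850 bits.

Distribution C has the highest entropy.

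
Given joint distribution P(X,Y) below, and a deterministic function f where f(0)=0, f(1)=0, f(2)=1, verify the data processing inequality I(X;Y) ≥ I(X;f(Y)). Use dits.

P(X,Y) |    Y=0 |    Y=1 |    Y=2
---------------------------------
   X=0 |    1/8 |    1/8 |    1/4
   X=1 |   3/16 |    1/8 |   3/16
I(X;Y) = 0.0047, I(X;f(Y)) = 0.0035, inequality holds: 0.0047 ≥ 0.0035

Data Processing Inequality: For any Markov chain X → Y → Z, we have I(X;Y) ≥ I(X;Z).

Here Z = f(Y) is a deterministic function of Y, forming X → Y → Z.

Original I(X;Y) = 0.0047 dits

After applying f:
P(X,Z) where Z=f(Y):
- P(X,Z=0) = P(X,Y=0) + P(X,Y=1)
- P(X,Z=1) = P(X,Y=2)

I(X;Z) = I(X;f(Y)) = 0.0035 dits

Verification: 0.0047 ≥ 0.0035 ✓

Information cannot be created by processing; the function f can only lose information about X.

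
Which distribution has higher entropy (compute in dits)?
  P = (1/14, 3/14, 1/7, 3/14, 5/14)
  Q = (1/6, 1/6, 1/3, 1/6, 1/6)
Q

Computing entropies in dits:
H(P) = 0.6490
H(Q) = 0.6778

Distribution Q has higher entropy.

Intuition: The distribution closer to uniform (more spread out) has higher entropy.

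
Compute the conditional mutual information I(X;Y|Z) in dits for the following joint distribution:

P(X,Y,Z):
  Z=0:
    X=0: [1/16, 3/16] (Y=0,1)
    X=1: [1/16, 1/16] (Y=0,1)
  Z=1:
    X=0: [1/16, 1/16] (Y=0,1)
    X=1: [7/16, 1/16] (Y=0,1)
0.0214 dits

Conditional mutual information: I(X;Y|Z) = H(X|Z) + H(Y|Z) - H(X,Y|Z)

H(Z) = 0.2873
H(X,Z) = 0.5268 → H(X|Z) = 0.2395
H(Y,Z) = 0.5268 → H(Y|Z) = 0.2395
H(X,Y,Z) = 0.7449 → H(X,Y|Z) = 0.4576

I(X;Y|Z) = 0.2395 + 0.2395 - 0.4576 = 0.0214 dits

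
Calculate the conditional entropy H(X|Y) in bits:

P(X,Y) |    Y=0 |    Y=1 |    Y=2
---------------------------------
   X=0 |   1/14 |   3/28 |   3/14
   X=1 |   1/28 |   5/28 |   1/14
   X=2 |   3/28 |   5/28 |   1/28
1.4252 bits

Using the chain rule: H(X|Y) = H(X,Y) - H(Y)

First, compute H(X,Y) = 2.9417 bits

Marginal P(Y) = (3/14, 13/28, 9/28)
H(Y) = 1.5165 bits

H(X|Y) = H(X,Y) - H(Y) = 2.9417 - 1.5165 = 1.4252 bits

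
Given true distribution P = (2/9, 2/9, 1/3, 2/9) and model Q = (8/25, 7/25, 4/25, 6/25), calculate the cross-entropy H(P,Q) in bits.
2.1122 bits

Cross-entropy: H(P,Q) = -Σ p(x) log q(x)

Alternatively: H(P,Q) = H(P) + D_KL(P||Q)
H(P) = 1.9749 bits
D_KL(P||Q) = 0.1373 bits

H(P,Q) = 1.9749 + 0.1373 = 2.1122 bits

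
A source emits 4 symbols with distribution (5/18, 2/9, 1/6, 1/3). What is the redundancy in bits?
0.0453 bits

Redundancy measures how far a source is from maximum entropy:
R = H_max - H(X)

Maximum entropy for 4 symbols: H_max = log_2(4) = 2.0000 bits
Actual entropy: H(X) = 1.9547 bits
Redundancy: R = 2.0000 - 1.9547 = 0.0453 bits

This redundancy represents potential for compression: the source could be compressed by 0.0453 bits per symbol.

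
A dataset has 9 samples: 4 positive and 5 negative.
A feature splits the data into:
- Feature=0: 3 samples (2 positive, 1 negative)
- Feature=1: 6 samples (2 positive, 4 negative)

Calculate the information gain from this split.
0.0728 bits

Information Gain = H(Y) - H(Y|Feature)

Before split:
P(positive) = 4/9 = 0.4444
H(Y) = 0.9911 bits

After split:
Feature=0: H = 0.9183 bits (weight = 3/9)
Feature=1: H = 0.9183 bits (weight = 6/9)
H(Y|Feature) = (3/9)×0.9183 + (6/9)×0.9183 = 0.9183 bits

Information Gain = 0.9911 - 0.9183 = 0.0728 bits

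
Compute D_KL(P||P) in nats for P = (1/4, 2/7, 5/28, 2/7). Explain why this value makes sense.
0.0000 nats

KL divergence satisfies the Gibbs inequality: D_KL(P||Q) ≥ 0 for all distributions P, Q.

D_KL(P||Q) = Σ p(x) log(p(x)/q(x))
Each term is p(x) × log_e(p(x)/p(x)) = p(x) × log_e(1) = 0, so the sum is 0.
D_KL(P||Q) = 0.0000 nats

When P = Q, the KL divergence is exactly 0, as there is no 'divergence' between identical distributions.

This non-negativity is a fundamental property: relative entropy cannot be negative because it measures how different Q is from P.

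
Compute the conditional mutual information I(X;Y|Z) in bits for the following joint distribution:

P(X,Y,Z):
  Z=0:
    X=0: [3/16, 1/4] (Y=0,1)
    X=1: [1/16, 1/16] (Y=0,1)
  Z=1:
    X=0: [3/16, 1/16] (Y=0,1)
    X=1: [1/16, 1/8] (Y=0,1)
0.0575 bits

Conditional mutual information: I(X;Y|Z) = H(X|Z) + H(Y|Z) - H(X,Y|Z)

H(Z) = 0.9887
H(X,Z) = 1.8496 → H(X|Z) = 0.8609
H(Y,Z) = 1.9772 → H(Y|Z) = 0.9885
H(X,Y,Z) = 2.7806 → H(X,Y|Z) = 1.7919

I(X;Y|Z) = 0.8609 + 0.9885 - 1.7919 = 0.0575 bits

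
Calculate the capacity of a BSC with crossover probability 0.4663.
0.0033 bits

For a binary symmetric channel (BSC) with error probability p:
Capacity C = 1 - H(p) bits per symbol

where H(p) = -p log₂(p) - (1-p) log₂(1-p) is the binary entropy function.

H(0.4663) = 0.9967 bits
C = 1 - 0.9967 = 0.0033 bits per symbol

This means we can reliably transmit up to 0.0033 bits of information per channel use.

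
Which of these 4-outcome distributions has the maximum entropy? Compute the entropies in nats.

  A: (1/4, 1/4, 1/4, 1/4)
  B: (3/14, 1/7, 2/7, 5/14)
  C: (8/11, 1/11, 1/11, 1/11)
A

For a discrete distribution over n outcomes, entropy is maximized by the uniform distribution.

Computing entropies:
H(A) = 1.3863 nats
H(B) = 1.3337 nats
H(C) = 0.8856 nats

The uniform distribution (where all probabilities equal 1/4) achieves the maximum entropy of log_e(4) = 1.3863 nats.

Distribution A has the highest entropy.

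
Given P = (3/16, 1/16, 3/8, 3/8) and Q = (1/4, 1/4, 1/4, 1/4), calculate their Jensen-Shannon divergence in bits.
0.0648 bits

Jensen-Shannon divergence is:
JSD(P||Q) = 0.5 × D_KL(P||M) + 0.5 × D_KL(Q||M)
where M = 0.5 × (P + Q) is the mixture distribution.

M = 0.5 × (3/16, 1/16, 3/8, 3/8) + 0.5 × (1/4, 1/4, 1/4, 1/4) = (7/32, 5/32, 5/16, 5/16)

D_KL(P||M) = 0.0730 bits
D_KL(Q||M) = 0.0567 bits

JSD(P||Q) = 0.5 × 0.0730 + 0.5 × 0.0567 = 0.0648 bits

Unlike KL divergence, JSD is symmetric and bounded: 0 ≤ JSD ≤ log(2).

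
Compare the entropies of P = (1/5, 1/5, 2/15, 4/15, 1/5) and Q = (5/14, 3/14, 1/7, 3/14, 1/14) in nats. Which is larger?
P

Computing entropies in nats:
H(P) = 1.5868
H(Q) = 1.4944

Distribution P has higher entropy.

Intuition: The distribution closer to uniform (more spread out) has higher entropy.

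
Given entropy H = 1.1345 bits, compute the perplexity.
2.1954

Perplexity is 2^H (or exp(H) for natural log).

H = 1.1345 bits
Perplexity = 2^1.1345 = 2.1954

Interpretation: The model's uncertainty is equivalent to choosing uniformly among 2.2 options.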